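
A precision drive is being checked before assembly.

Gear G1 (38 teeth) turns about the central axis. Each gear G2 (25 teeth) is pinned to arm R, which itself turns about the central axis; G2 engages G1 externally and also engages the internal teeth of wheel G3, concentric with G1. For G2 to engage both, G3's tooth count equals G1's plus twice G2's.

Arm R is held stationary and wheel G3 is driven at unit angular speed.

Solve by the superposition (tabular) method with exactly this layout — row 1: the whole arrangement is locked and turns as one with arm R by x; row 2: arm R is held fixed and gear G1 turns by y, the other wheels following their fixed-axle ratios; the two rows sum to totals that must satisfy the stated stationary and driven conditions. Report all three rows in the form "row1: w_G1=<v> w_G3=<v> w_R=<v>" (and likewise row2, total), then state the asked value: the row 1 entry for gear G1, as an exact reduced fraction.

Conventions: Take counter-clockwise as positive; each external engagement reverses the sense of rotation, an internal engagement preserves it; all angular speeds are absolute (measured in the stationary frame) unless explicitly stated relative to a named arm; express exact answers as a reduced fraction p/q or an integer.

recognized (axles ride arm R): planetary set, 38/25/88 teeth
superposition row 1 [locked train]: every member turns x
row 2 — arm fixed, fixed-axis ratios: sun y, ring −(38/88)·y, arm 0
boundary: total ω_arm = x = 0 and total ω_ring = x − (38/88)·y = 1  ⇒  y = -44/19, x = 0
row 2 ring = −(38/88)·(-44/19) = 1
totals (row 1 + row 2): sun 0 + (-44/19) = -44/19, ring 0 + 1 = 1, arm 0 + 0 = 0
asked cell (row1, sun) = 0

row1: w_G1=0 w_G3=0 w_R=0
row2: w_G1=-44/19 w_G3=1 w_R=0
total: w_G1=-44/19 w_G3=1 w_R=0
asked value: 0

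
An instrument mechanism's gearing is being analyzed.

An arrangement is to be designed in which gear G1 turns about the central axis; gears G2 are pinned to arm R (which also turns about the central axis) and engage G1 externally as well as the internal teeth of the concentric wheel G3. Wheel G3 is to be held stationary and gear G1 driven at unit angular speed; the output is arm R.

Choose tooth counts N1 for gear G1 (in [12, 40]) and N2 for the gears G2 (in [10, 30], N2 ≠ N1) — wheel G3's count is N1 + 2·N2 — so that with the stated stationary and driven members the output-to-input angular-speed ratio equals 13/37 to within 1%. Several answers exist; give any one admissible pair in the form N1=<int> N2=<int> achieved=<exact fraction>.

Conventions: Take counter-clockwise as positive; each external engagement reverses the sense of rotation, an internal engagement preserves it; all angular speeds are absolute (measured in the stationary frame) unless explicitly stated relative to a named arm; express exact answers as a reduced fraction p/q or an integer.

topology: planetary set — design target 13/37, arm = carrier (Willis)
Willis with ω_ring = 0: ω_arm/ω_sun = N1/(N1+N3); set equal to 13/37  ⇒  N3/N1 = 1/(13/37) − 1 = 24/13
N3 = N1 + 2·N2  ⇒  N2/N1 = (N3/N1 − 1)/2 = (24/13 − 1)/2 = 11/26
smallest multiple with N1 ≥ 12 and N2 ≥ 10: k = 1  ⇒  N1 = 1·26 = 26, N2 = 1·11 = 11 (N1 ≤ 40, N2 ≤ 30, N2 ≠ N1 ✓), N3 = 26 + 2·11 = 48
check: N1/(N1+N3) with N1 = 26, N3 = 48 gives 13/37; |achieved − target| = 0 ≤ 13/3700 ✓

N1=26 N2=11 achieved=13/37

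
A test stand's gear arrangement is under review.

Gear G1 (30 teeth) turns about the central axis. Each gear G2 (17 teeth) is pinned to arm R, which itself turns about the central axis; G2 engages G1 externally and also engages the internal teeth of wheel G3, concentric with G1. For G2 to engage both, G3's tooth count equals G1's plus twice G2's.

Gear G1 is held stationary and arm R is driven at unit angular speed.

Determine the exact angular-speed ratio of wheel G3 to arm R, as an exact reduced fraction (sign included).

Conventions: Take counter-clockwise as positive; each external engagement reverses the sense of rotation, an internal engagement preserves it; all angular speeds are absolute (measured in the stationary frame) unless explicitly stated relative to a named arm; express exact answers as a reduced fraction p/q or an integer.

47/32

planetary set (30T centre, 17T on arm, 64T internal) — Willis relation
ring teeth: 30 + 2·17 = 64
30(ω_sun−ω_arm) = −64(ω_ring−ω_arm),  ω_sun = 0, ω_arm = 1
ω_ring = 1 − (30/64)(0−1) = 47/32
ω_out/ω_in = 47/32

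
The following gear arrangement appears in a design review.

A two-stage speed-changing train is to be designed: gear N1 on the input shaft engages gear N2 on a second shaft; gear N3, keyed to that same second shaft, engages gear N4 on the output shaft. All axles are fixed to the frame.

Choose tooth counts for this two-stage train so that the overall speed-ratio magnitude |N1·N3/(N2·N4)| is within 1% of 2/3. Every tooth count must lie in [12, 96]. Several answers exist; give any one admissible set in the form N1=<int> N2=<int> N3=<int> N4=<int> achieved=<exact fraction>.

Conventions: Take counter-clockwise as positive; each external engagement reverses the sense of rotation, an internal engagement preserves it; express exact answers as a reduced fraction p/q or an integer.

2-stage fixed-axis compound train for ratio 2/3
target = 2/3 in lowest terms: an exact hit needs N1·N3 = k·2 and N2·N4 = k·3 for one integer k, every count in [12, 96]; additionally prefer no 1:1 stage (N1 ≠ N2, N3 ≠ N4)
k = 1…77: no 1:1-free in-range split of k·2 and k·3 into factor pairs; take k = 78
k = 78: N1·N3 = 156 = 12·13, N2·N4 = 234 = 13·18
achieved = 12·13/(13·18) = 2/3; |achieved − target| = 0 ≤ 1/150 ✓

N1=12 N2=13 N3=13 N4=18 achieved=2/3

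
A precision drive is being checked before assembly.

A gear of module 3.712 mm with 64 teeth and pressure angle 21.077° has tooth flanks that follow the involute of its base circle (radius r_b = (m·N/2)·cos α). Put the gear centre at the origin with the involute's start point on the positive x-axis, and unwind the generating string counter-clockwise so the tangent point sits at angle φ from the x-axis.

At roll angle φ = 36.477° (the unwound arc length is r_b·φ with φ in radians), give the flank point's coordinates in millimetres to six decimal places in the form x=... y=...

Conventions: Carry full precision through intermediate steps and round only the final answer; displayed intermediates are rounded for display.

class = single-mesh tooth geometry [base-circle involute, m = 3.712, 64T]
pitch radius r_p = m·N/2 = 3.712·64/2 = 118.784000
base radius r_b = r_p·cos α = 118.784000·cos 21.077° = 110.837109
roll angle φ = 36.477° = 0.63664375 rad
x = r_b·(cos φ + φ·sin φ) = 131.073784
y = r_b·(sin φ − φ·cos φ) = 9.152666

x=131.073784 y=9.152666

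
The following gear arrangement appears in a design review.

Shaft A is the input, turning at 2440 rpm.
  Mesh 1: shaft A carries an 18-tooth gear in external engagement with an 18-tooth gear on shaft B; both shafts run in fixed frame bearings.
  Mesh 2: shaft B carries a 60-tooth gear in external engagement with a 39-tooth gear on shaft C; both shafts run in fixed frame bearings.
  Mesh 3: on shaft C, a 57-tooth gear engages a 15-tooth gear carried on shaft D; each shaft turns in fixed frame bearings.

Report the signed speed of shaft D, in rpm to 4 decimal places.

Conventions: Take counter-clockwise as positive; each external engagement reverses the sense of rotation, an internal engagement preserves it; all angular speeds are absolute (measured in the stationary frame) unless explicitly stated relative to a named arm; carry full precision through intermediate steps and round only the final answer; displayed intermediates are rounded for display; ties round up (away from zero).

class = fixed-axis compound train [3 meshes; 3 ratios multiply, 3 sense flips]
mesh 1 [18T→18T]: ω = 2440.0000×18/18 = 2440.0000 rpm, sense flips to −
mesh 2 [60T→39T]: ω = 2440.0000×60/39 = 3753.8462 rpm, sense flips to +
mesh 3 [57T→15T]: ω = 3753.8462×57/15 = 14264.6154 rpm, sense flips to −
signed output speed = -14264.6154 rpm

-14264.6154 rpm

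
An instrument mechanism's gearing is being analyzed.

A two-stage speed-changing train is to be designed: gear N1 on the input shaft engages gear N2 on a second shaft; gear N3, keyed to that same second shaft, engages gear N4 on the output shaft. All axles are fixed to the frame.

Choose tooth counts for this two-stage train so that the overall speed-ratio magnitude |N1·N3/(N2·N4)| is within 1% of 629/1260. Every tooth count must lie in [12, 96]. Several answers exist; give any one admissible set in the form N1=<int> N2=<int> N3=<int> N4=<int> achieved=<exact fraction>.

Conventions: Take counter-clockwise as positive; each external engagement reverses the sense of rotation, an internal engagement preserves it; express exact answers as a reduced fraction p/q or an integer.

topology: fixed-axis compound train — 2 stages, target 629/1260
target = 629/1260 in lowest terms: an exact hit needs N1·N3 = k·629 and N2·N4 = k·1260 for one integer k, every count in [12, 96]; additionally prefer no 1:1 stage (N1 ≠ N2, N3 ≠ N4)
k = 1: N1·N3 = 629 = 17·37, N2·N4 = 1260 = 14·90
achieved = 17·37/(14·90) = 629/1260; |achieved − target| = 0 ≤ 629/126000 ✓

N1=17 N2=14 N3=37 N4=90 achieved=629/1260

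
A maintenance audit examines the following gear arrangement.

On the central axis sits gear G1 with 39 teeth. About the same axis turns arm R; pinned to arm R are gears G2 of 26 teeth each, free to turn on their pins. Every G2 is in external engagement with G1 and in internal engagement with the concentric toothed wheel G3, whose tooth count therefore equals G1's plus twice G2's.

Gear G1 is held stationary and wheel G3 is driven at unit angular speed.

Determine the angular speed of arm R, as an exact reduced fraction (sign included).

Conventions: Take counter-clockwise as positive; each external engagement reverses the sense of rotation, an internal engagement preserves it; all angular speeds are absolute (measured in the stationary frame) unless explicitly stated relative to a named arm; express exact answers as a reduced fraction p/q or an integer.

7/10

class = planetary set [G3 = 39+2·26 = 91; Willis about the carrier]
ring teeth: 39 + 2·26 = 91
39(ω_sun−ω_arm) = −91(ω_ring−ω_arm),  ω_sun = 0, ω_ring = 1
39(0−ω_arm) = −91(1−ω_arm)  ⇒  130·ω_arm = 91  ⇒  ω_arm = 7/10
exact speed ratio = 7/10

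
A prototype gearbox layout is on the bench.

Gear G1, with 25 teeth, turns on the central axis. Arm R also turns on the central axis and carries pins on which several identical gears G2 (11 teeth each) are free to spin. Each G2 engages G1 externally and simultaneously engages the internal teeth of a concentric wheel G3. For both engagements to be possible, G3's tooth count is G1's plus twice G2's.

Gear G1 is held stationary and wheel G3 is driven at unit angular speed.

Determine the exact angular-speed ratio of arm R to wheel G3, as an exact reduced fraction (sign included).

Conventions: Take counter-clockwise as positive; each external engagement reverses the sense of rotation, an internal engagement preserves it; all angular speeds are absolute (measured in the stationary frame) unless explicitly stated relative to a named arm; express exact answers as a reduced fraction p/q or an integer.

class = planetary set [G3 = 25+2·11 = 47; Willis about the carrier]
ring teeth: 25 + 2·11 = 47
25(ω_sun−ω_arm) = −47(ω_ring−ω_arm),  ω_sun = 0, ω_ring = 1
25(0−ω_arm) = −47(1−ω_arm)  ⇒  72·ω_arm = 47  ⇒  ω_arm = 47/72
ω_out/ω_in = 47/72

47/72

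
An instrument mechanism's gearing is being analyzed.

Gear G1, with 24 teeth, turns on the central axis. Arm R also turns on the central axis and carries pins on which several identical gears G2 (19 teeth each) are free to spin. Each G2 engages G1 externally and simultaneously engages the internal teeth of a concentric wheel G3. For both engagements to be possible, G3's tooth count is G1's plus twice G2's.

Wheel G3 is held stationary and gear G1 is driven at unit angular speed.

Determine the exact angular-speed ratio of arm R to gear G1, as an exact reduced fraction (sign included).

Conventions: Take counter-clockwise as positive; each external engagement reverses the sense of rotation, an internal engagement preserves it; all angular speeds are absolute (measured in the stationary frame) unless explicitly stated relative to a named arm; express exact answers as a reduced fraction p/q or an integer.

planetary set (24T centre, 19T on arm, 62T internal) — Willis relation
ring teeth: 24 + 2·19 = 62
24(ω_sun−ω_arm) = −62(ω_ring−ω_arm),  ω_ring = 0, ω_sun = 1
24(1−ω_arm) = −62(0−ω_arm)  ⇒  86·ω_arm = 24  ⇒  ω_arm = 12/43
ω_out/ω_in = 12/43

12/43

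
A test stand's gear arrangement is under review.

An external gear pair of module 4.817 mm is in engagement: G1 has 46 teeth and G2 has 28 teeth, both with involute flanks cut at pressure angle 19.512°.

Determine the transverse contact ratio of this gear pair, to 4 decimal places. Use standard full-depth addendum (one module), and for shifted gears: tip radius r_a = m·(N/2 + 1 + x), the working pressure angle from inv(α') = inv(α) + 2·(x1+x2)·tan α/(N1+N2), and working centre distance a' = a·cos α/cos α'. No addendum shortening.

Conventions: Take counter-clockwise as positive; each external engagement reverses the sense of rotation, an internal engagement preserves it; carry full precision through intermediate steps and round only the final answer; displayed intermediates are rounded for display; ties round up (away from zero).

1.7122

single-mesh involute tooth geometry (46T engaging 28T at module 4.817)
base radii: r_b1 = 104.428445, r_b2 = 63.565141
tip radii: r_a1 = 115.608000, r_a2 = 72.255000
no profile shift: α' = α, a' = a
action lengths: √(r_a1²−r_b1²) = 49.597474, √(r_a2²−r_b2²) = 34.354882
base pitch p_b = π·m·cos α = 14.263984
CR = (49.597474 + 34.354882 − 178.229000·sin 19.51200°)/14.263984 = 1.712222
contact ratio ≈ 1.7122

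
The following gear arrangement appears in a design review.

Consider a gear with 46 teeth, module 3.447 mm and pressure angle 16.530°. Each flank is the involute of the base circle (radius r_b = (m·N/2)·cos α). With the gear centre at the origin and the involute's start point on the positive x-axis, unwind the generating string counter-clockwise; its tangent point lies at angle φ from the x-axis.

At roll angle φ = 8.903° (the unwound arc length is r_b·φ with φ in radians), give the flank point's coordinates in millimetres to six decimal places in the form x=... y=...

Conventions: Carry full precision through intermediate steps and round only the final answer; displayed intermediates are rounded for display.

x=76.916419 y=0.094822

class = single-mesh tooth geometry [base-circle involute, m = 3.447, 46T]
pitch radius r_p = m·N/2 = 3.447·46/2 = 79.281000
base radius r_b = r_p·cos α = 79.281000·cos 16.530° = 76.004387
roll angle φ = 8.903° = 0.15538666 rad
x = r_b·(cos φ + φ·sin φ) = 76.916419
y = r_b·(sin φ − φ·cos φ) = 0.094822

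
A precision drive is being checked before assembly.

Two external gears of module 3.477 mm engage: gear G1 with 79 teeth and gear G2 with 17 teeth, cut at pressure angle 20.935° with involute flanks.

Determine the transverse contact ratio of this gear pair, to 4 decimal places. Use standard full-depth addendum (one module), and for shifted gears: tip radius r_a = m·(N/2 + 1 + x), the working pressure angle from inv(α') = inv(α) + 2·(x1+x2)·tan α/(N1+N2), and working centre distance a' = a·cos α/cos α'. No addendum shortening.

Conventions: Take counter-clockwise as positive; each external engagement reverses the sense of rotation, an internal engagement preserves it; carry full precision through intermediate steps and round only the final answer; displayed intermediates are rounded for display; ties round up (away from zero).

recognized (one external pair, fixed centres): single-mesh tooth geometry, m = 3.477, N1 = 79, N2 = 17
base radii: r_b1 = 128.275091, r_b2 = 27.603501
tip radii: r_a1 = 140.818500, r_a2 = 33.031500
no profile shift: α' = α, a' = a
action lengths: √(r_a1²−r_b1²) = 58.097772, √(r_a2²−r_b2²) = 18.141851
base pitch p_b = π·m·cos α = 10.202230
CR = (58.097772 + 18.141851 − 166.896000·sin 20.93500°)/10.202230 = 1.627707
contact ratio ≈ 1.6277

1.6277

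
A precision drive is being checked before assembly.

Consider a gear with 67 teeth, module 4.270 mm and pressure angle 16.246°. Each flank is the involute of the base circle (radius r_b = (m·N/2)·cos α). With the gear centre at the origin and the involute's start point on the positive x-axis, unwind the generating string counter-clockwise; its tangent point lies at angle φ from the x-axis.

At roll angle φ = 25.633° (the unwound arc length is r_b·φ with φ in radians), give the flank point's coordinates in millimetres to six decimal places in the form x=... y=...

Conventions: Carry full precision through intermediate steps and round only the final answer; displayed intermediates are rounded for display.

topology: single-mesh involute geometry — m = 4.270, N = 67
pitch radius r_p = m·N/2 = 4.270·67/2 = 143.045000
base radius r_b = r_p·cos α = 143.045000·cos 16.246° = 137.333126
roll angle φ = 25.633° = 0.44738025 rad
x = r_b·(cos φ + φ·sin φ) = 150.396594
y = r_b·(sin φ − φ·cos φ) = 4.017604

x=150.396594 y=4.017604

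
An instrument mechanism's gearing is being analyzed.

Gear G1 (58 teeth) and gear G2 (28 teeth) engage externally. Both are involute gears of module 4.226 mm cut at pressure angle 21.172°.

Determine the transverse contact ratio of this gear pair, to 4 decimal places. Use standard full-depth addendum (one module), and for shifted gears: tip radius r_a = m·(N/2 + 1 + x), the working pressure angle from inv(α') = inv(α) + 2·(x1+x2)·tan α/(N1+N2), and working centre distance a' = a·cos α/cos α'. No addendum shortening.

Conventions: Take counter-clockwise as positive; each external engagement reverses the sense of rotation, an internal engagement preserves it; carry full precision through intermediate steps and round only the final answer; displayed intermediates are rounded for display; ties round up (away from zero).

1.6539

topology: single-mesh involute geometry — m = 4.226, 58T/28T pair
base radii: r_b1 = 114.281656, r_b2 = 55.170454
tip radii: r_a1 = 126.780000, r_a2 = 63.390000
no profile shift: α' = α, a' = a
action lengths: √(r_a1²−r_b1²) = 54.889631, √(r_a2²−r_b2²) = 31.217192
base pitch p_b = π·m·cos α = 12.380221
CR = (54.889631 + 31.217192 − 181.718000·sin 21.17200°)/12.380221 = 1.653923
contact ratio ≈ 1.6539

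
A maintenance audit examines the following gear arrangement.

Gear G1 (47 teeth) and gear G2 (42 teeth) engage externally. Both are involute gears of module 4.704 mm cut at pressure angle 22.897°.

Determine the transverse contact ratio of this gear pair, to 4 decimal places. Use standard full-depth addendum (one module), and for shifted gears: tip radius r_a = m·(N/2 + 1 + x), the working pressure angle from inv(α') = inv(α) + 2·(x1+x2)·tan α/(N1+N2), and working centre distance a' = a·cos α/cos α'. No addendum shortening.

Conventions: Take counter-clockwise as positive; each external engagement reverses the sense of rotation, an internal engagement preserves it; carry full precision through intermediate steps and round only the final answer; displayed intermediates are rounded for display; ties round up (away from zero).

1.6013

class = single-mesh tooth geometry [involute pair 47T × 42T, m = 4.704]
base radii: r_b1 = 101.833772, r_b2 = 91.000392
tip radii: r_a1 = 115.248000, r_a2 = 103.488000
no profile shift: α' = α, a' = a
action lengths: √(r_a1²−r_b1²) = 53.962806, √(r_a2²−r_b2²) = 49.281790
base pitch p_b = π·m·cos α = 13.613627
CR = (53.962806 + 49.281790 − 209.328000·sin 22.89700°)/13.613627 = 1.601348
contact ratio ≈ 1.6013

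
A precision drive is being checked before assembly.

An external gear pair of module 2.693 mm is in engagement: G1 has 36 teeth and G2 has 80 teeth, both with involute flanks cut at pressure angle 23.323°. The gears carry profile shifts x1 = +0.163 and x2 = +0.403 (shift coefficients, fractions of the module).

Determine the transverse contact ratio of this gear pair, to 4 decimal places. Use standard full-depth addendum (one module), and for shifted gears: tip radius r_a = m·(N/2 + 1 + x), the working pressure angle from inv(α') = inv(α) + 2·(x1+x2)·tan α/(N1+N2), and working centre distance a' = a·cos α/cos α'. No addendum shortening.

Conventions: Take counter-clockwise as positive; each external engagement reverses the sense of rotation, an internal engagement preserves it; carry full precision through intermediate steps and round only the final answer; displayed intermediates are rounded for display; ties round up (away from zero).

1.5518

class = single-mesh tooth geometry [involute pair 36T × 80T, m = 2.693]
base radii: r_b1 = 44.513069, r_b2 = 98.917932
tip radii: r_a1 = 51.605959, r_a2 = 111.498279
inv(α') = inv(23.323°) + 2·(+0.163+0.403)·tan α/(36+80) = 0.02828823  ⇒  α' = 24.54615°
a' = a·cos α / cos α' = 156.1940·cos 23.323°/cos 24.54615° = 157.681126
action lengths: √(r_a1²−r_b1²) = 26.110566, √(r_a2²−r_b2²) = 51.450062
base pitch p_b = π·m·cos α = 7.768996
CR = (26.110566 + 51.450062 − 157.681126·sin 24.54615°)/7.768996 = 1.551781
contact ratio ≈ 1.5518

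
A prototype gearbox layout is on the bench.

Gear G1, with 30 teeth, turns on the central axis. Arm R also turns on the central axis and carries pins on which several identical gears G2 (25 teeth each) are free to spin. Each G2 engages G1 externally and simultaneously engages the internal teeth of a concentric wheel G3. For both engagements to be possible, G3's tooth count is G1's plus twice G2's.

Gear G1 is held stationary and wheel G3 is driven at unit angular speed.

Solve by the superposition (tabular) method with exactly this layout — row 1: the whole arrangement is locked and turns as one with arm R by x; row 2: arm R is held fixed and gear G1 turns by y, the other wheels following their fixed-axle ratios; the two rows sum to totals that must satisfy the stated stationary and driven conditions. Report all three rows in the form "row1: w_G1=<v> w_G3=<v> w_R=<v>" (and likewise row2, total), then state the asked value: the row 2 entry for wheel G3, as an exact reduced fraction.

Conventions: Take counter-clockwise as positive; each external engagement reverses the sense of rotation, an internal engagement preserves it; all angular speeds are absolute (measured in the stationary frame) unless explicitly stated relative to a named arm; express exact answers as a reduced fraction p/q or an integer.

recognized (axles ride arm R): planetary set, 30/25/80 teeth
row 1 (train locked, turned with arm): all members turn x
row 2 (arm held, sun turns y): ω_ring = −(30/80)·y, ω_arm = 0
boundary: total ω_sun = x + y = 0 and total ω_ring = x − (30/80)·y = 1  ⇒  y = -8/11, x = 8/11
row 2 ring = −(30/80)·(-8/11) = 3/11
totals (row 1 + row 2): sun 8/11 + (-8/11) = 0, ring 8/11 + 3/11 = 1, arm 8/11 + 0 = 8/11
asked cell (row2, ring) = 3/11

row1: w_G1=8/11 w_G3=8/11 w_R=8/11
row2: w_G1=-8/11 w_G3=3/11 w_R=0
total: w_G1=0 w_G3=1 w_R=8/11
asked value: 3/11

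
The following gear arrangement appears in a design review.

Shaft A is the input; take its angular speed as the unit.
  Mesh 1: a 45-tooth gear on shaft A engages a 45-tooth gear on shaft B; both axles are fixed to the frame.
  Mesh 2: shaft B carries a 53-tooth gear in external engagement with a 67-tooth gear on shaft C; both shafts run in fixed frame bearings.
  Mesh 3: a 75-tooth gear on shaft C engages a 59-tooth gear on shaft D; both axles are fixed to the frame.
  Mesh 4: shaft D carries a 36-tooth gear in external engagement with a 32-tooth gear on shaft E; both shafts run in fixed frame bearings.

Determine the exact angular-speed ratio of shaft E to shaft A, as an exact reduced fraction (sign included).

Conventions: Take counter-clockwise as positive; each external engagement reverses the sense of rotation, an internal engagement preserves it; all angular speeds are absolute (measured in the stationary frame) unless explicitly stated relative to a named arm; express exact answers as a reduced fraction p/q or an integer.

class = fixed-axis compound train [4 meshes; 4 ratios multiply, 4 sense flips]
mesh 1 [45T→45T]: running ratio 1, sense −
mesh 2 [53T→67T]: running ratio 53/67, sense +
mesh 3 [75T→59T]: running ratio 3975/3953, sense −
mesh 4 [36T→32T]: running ratio 35775/31624, sense +
ω_out/ω_in = 35775/31624

35775/31624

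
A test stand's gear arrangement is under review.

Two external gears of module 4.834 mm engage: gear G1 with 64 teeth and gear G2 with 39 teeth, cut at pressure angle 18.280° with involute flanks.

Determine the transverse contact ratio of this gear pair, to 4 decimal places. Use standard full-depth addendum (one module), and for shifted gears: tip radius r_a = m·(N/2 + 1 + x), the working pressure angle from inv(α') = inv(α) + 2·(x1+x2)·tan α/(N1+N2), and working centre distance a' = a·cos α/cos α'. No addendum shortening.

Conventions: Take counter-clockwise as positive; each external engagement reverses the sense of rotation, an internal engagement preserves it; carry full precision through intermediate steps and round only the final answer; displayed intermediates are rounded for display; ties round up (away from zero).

class = single-mesh tooth geometry [involute pair 64T × 39T, m = 4.834]
base radii: r_b1 = 146.881674, r_b2 = 89.506020
tip radii: r_a1 = 159.522000, r_a2 = 99.097000
no profile shift: α' = α, a' = a
action lengths: √(r_a1²−r_b1²) = 62.233772, √(r_a2²−r_b2²) = 42.531022
base pitch p_b = π·m·cos α = 14.420075
CR = (62.233772 + 42.531022 − 248.951000·sin 18.28000°)/14.420075 = 1.850099
contact ratio ≈ 1.8501

1.8501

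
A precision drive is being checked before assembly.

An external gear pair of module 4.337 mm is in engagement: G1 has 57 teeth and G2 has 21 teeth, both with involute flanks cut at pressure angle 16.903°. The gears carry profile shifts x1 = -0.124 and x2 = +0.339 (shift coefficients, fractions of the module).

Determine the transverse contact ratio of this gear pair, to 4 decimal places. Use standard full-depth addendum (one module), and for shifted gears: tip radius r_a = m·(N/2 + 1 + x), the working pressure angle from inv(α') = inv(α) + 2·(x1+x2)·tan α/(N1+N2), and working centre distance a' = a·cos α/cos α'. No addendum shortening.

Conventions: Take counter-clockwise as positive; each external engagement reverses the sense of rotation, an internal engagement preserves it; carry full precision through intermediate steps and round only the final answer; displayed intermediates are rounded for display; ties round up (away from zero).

1.7134

recognized (one external pair, fixed centres): single-mesh tooth geometry, m = 4.337, N1 = 57, N2 = 21
base radii: r_b1 = 118.264583, r_b2 = 43.571162
tip radii: r_a1 = 127.403712, r_a2 = 51.345743
inv(α') = inv(16.903°) + 2·(-0.124+0.339)·tan α/(57+21) = 0.01054266  ⇒  α' = 17.88097°
a' = a·cos α / cos α' = 169.1430·cos 16.903°/cos 17.88097° = 170.049758
action lengths: √(r_a1²−r_b1²) = 47.383480, √(r_a2²−r_b2²) = 27.165035
base pitch p_b = π·m·cos α = 13.036461
CR = (47.383480 + 27.165035 − 170.049758·sin 17.88097°)/13.036461 = 1.713374
contact ratio ≈ 1.7134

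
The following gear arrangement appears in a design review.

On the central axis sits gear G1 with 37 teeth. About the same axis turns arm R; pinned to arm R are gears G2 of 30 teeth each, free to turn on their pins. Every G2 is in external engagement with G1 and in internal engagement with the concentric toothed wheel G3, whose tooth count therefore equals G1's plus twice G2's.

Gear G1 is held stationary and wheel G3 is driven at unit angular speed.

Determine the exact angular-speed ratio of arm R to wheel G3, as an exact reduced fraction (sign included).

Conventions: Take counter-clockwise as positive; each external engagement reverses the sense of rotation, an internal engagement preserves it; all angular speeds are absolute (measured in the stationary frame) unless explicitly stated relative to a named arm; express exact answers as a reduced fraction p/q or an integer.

recognized (axles ride arm R): planetary set, 37/30/97 teeth
ring teeth: 37 + 2·30 = 97
37(ω_sun−ω_arm) = −97(ω_ring−ω_arm),  ω_sun = 0, ω_ring = 1
37(0−ω_arm) = −97(1−ω_arm)  ⇒  134·ω_arm = 97  ⇒  ω_arm = 97/134
ω_out/ω_in = 97/134

97/134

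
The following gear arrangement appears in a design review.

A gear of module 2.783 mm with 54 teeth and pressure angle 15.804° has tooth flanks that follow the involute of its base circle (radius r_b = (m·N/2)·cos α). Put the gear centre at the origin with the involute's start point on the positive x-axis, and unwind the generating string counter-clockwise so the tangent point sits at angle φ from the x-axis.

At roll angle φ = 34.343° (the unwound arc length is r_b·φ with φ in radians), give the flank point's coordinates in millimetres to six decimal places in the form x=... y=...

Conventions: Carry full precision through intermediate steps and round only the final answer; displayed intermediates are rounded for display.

class = single-mesh tooth geometry [base-circle involute, m = 2.783, 54T]
pitch radius r_p = m·N/2 = 2.783·54/2 = 75.141000
base radius r_b = r_p·cos α = 75.141000·cos 15.804° = 72.300594
roll angle φ = 34.343° = 0.59939843 rad
x = r_b·(cos φ + φ·sin φ) = 84.145115
y = r_b·(sin φ − φ·cos φ) = 5.005912

x=84.145115 y=5.005912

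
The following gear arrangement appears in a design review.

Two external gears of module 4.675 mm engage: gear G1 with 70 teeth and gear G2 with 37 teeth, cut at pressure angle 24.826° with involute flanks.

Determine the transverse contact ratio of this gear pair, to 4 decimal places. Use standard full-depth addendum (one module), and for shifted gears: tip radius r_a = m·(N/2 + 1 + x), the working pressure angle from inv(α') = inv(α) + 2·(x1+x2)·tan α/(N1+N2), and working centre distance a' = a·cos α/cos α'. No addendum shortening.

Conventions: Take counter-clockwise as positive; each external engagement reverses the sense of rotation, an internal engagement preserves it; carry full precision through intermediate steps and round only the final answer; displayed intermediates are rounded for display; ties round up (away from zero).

1.5408

recognized (one external pair, fixed centres): single-mesh tooth geometry, m = 4.675, N1 = 70, N2 = 37
base radii: r_b1 = 148.503930, r_b2 = 78.494934
tip radii: r_a1 = 168.300000, r_a2 = 91.162500
no profile shift: α' = α, a' = a
action lengths: √(r_a1²−r_b1²) = 79.192631, √(r_a2²−r_b2²) = 46.358890
base pitch p_b = π·m·cos α = 13.329682
CR = (79.192631 + 46.358890 − 250.112500·sin 24.82600°)/13.329682 = 1.540794
contact ratio ≈ 1.5408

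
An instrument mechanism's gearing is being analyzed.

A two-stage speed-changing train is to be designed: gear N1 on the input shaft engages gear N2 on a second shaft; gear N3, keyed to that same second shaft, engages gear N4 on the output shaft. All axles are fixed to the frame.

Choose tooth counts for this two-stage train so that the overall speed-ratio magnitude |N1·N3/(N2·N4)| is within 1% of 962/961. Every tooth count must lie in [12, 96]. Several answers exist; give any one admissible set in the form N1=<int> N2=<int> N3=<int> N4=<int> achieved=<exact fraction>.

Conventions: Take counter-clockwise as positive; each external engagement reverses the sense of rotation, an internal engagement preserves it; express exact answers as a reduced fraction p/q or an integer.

N1=13 N2=31 N3=74 N4=31 achieved=962/961

2-stage fixed-axis compound train for ratio 962/961
target = 962/961 in lowest terms: an exact hit needs N1·N3 = k·962 and N2·N4 = k·961 for one integer k, every count in [12, 96]; additionally prefer no 1:1 stage (N1 ≠ N2, N3 ≠ N4)
k = 1: N1·N3 = 962 = 13·74, N2·N4 = 961 = 31·31
achieved = 13·74/(31·31) = 962/961; |achieved − target| = 0 ≤ 481/48050 ✓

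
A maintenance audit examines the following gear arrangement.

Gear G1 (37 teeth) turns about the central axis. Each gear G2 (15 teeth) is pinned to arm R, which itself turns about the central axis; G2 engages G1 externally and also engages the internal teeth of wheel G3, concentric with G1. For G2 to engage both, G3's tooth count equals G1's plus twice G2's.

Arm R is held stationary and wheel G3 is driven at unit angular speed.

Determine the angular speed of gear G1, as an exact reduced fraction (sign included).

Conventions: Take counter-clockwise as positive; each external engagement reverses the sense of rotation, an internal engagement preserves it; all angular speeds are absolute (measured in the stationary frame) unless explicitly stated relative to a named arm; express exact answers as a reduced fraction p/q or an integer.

-67/37

topology: planetary set — G1 37T / G2 15T / G3 67T, arm = carrier (Willis)
ring teeth: 37 + 2·15 = 67
37(ω_sun−ω_arm) = −67(ω_ring−ω_arm),  ω_arm = 0, ω_ring = 1
ω_sun = 0 − (67/37)(1−0) = -67/37
exact speed ratio = -67/37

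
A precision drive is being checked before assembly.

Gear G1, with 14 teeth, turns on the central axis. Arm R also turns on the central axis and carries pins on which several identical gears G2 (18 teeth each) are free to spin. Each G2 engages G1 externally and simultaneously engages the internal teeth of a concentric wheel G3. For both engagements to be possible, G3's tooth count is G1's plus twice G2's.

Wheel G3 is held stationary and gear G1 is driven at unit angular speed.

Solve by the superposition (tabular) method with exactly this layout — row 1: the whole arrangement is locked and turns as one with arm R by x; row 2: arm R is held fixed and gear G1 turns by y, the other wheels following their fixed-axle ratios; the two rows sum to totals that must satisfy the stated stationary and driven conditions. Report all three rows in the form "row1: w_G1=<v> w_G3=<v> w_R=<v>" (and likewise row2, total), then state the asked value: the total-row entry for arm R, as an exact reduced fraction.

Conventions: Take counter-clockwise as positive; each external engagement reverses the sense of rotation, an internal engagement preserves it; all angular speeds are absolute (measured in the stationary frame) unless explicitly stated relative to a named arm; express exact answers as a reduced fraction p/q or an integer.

topology: planetary set — G1 14T / G2 18T / G3 50T, arm = carrier (Willis)
row 1 — lock + rotate with arm: ω_sun = ω_ring = ω_arm = x
row 2 — arm fixed, fixed-axis ratios: sun y, ring −(14/50)·y, arm 0
boundary: total ω_ring = x − (14/50)·y = 0 and total ω_sun = x + y = 1  ⇒  y = 25/32, x = 7/32
row 2 ring = −(14/50)·25/32 = -7/32
totals (row 1 + row 2): sun 7/32 + 25/32 = 1, ring 7/32 + (-7/32) = 0, arm 7/32 + 0 = 7/32
asked cell (total, arm) = 7/32

row1: w_G1=7/32 w_G3=7/32 w_R=7/32
row2: w_G1=25/32 w_G3=-7/32 w_R=0
total: w_G1=1 w_G3=0 w_R=7/32
asked value: 7/32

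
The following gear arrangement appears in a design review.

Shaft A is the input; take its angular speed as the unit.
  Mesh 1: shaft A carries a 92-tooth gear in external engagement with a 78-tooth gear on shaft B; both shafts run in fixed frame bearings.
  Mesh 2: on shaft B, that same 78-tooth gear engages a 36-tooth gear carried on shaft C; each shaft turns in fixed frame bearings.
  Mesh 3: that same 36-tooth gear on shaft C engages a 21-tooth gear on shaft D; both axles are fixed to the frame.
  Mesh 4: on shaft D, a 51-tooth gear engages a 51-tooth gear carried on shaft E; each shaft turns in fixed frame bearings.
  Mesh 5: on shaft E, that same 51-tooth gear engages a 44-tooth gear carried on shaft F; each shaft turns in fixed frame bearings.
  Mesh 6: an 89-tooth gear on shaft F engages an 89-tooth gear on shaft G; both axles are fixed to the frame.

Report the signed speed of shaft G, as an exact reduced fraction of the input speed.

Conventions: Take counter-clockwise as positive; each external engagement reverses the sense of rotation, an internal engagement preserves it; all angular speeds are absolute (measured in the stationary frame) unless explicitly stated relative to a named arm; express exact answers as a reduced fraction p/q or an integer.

6-mesh fixed-axis compound train (all bearings frame-fixed)
mesh 1 [92T→78T]: |ω|/ω_in = 1×92/78 = 46/39, sense flips to −
mesh 2 [78T→36T]: |ω|/ω_in = (46/39)×78/36 = 23/9, sense flips to +
mesh 3 [36T→21T]: |ω|/ω_in = (23/9)×36/21 = 92/21, sense flips to −
mesh 4 [51T→51T]: |ω|/ω_in = (92/21)×51/51 = 92/21, sense flips to +
mesh 5 [51T→44T]: |ω|/ω_in = (92/21)×51/44 = 391/77, sense flips to −
mesh 6 [89T→89T]: |ω|/ω_in = (391/77)×89/89 = 391/77, sense flips to +
signed output speed (× input speed) = 391/77

391/77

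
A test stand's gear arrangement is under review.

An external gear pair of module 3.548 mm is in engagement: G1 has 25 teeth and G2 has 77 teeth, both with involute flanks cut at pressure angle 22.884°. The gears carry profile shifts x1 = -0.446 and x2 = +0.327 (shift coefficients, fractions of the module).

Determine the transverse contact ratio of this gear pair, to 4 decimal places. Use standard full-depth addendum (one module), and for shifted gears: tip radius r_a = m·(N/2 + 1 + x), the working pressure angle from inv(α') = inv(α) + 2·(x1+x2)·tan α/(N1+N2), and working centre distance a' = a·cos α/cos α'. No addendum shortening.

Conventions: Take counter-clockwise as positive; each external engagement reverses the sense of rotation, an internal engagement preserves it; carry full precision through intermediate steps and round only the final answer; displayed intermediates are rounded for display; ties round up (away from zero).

1.6369

class = single-mesh tooth geometry [involute pair 25T × 77T, m = 3.548]
base radii: r_b1 = 40.859390, r_b2 = 125.846922
tip radii: r_a1 = 46.315592, r_a2 = 141.306196
inv(α') = inv(22.884°) + 2·(-0.446+0.327)·tan α/(25+77) = 0.02170148  ⇒  α' = 22.56226°
a' = a·cos α / cos α' = 180.9480·cos 22.884°/cos 22.56226° = 180.522967
action lengths: √(r_a1²−r_b1²) = 21.809270, √(r_a2²−r_b2²) = 64.265023
base pitch p_b = π·m·cos α = 10.269085
CR = (21.809270 + 64.265023 − 180.522967·sin 22.56226°)/10.269085 = 1.636949
contact ratio ≈ 1.6369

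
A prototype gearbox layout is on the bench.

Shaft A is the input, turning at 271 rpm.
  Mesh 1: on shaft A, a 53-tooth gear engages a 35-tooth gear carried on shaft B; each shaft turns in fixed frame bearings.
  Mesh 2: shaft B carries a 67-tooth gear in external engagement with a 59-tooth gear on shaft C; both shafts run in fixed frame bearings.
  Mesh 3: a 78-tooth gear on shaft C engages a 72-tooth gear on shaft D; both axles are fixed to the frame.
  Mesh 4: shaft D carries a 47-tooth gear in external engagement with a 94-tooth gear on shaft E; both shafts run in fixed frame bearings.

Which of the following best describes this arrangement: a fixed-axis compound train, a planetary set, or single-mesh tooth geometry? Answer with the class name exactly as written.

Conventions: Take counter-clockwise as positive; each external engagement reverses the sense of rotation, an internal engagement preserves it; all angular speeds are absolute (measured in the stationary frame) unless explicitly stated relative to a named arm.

topology: fixed-axis compound train — 4 meshes, A→E
classification: fixed-axis compound train

fixed-axis compound train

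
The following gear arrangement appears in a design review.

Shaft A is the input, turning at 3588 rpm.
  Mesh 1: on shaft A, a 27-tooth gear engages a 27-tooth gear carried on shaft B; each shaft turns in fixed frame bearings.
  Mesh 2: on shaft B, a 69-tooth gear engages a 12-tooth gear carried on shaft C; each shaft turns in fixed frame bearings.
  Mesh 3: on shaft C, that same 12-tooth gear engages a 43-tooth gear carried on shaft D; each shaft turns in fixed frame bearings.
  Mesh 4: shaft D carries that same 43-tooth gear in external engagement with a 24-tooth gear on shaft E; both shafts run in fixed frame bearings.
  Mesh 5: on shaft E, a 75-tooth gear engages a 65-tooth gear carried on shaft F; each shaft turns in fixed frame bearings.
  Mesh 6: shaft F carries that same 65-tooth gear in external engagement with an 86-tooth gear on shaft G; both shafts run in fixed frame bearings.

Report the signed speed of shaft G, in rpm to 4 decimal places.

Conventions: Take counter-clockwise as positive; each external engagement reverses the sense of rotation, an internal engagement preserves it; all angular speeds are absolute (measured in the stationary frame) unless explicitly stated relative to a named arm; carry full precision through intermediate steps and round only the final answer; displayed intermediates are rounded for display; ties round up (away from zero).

topology: fixed-axis compound train — 6 meshes, A→G
mesh 1 [27T→27T]: ω = 3588.0000×27/27 = 3588.0000 rpm, sense flips to −
mesh 2 [69T→12T]: ω = 3588.0000×69/12 = 20631.0000 rpm, sense flips to +
mesh 3 [12T→43T]: ω = 20631.0000×12/43 = 5757.4884 rpm, sense flips to −
mesh 4 [43T→24T]: ω = 5757.4884×43/24 = 10315.5000 rpm, sense flips to +
mesh 5 [75T→65T]: ω = 10315.5000×75/65 = 11902.5000 rpm, sense flips to −
mesh 6 [65T→86T]: ω = 11902.5000×65/86 = 8996.0756 rpm, sense flips to +
signed output speed = +8996.0756 rpm

+8996.0756 rpm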